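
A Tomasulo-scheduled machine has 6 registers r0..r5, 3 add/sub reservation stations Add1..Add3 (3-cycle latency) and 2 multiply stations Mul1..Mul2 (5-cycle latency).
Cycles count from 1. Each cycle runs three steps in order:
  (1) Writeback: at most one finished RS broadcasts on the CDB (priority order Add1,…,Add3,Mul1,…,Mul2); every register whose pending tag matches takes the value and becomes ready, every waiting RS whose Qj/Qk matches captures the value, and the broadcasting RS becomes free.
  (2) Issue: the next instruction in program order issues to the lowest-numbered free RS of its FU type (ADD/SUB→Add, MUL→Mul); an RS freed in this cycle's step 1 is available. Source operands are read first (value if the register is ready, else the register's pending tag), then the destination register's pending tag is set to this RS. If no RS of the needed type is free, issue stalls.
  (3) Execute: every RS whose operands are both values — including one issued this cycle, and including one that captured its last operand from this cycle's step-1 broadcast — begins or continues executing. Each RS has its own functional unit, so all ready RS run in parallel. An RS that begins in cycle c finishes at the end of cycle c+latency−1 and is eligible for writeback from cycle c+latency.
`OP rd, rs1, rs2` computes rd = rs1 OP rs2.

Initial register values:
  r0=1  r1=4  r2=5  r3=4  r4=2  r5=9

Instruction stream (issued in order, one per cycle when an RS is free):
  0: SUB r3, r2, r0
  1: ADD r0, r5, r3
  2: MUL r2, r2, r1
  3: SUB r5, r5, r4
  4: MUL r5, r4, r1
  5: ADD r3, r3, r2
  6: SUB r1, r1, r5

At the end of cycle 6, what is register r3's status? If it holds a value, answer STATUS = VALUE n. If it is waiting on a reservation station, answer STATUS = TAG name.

c1: issue SUB r3<-Add1 | r0:1,r1:4,r2:5,r3:Add1,r4:2,r5:9
c2: issue ADD r0<-Add2 | r0:Add2,r1:4,r2:5,r3:Add1,r4:2,r5:9
c3: issue MUL r2<-Mul1 | r0:Add2,r1:4,r2:Mul1,r3:Add1,r4:2,r5:9
c4: CDB Add1=4; issue SUB r5<-Add1 | r0:Add2,r1:4,r2:Mul1,r3:4,r4:2,r5:Add1
c5: issue MUL r5<-Mul2 | r0:Add2,r1:4,r2:Mul1,r3:4,r4:2,r5:Mul2
c6: issue ADD r3<-Add3 | r0:Add2,r1:4,r2:Mul1,r3:Add3,r4:2,r5:Mul2

STATUS = TAG Add3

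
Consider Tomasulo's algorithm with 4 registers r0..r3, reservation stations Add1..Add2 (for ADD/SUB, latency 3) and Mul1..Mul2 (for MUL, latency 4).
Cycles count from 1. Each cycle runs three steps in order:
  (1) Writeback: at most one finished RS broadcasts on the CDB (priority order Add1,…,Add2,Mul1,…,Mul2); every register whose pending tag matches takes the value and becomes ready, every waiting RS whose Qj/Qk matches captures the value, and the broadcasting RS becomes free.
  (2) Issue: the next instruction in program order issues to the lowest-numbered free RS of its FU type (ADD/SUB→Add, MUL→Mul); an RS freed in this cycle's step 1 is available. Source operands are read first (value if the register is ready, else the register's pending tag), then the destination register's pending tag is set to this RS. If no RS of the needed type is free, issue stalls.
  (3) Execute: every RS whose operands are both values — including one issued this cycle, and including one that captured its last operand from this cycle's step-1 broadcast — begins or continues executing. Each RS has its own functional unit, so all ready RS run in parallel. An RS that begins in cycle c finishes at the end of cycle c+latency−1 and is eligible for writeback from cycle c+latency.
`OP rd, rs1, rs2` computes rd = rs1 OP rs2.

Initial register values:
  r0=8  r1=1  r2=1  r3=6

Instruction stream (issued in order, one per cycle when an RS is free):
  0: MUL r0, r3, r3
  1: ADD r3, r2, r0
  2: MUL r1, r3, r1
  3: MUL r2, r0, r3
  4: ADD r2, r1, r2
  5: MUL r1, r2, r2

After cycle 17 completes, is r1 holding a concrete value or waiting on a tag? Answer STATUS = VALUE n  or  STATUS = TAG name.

STATUS = TAG Mul1

  c1: issue MUL r0<-Mul1  regs: r0:Mul1,r1:1,r2:1,r3:6
  c2: issue ADD r3<-Add1  regs: r0:Mul1,r1:1,r2:1,r3:Add1
  c3: issue MUL r1<-Mul2  regs: r0:Mul1,r1:Mul2,r2:1,r3:Add1
  c4: stall  regs: r0:Mul1,r1:Mul2,r2:1,r3:Add1
  c5: CDB Mul1=36; issue MUL r2<-Mul1  regs: r0:36,r1:Mul2,r2:Mul1,r3:Add1
  c6: issue ADD r2<-Add2  regs: r0:36,r1:Mul2,r2:Add2,r3:Add1
  c7: stall  regs: r0:36,r1:Mul2,r2:Add2,r3:Add1
  c8: CDB Add1=37; stall  regs: r0:36,r1:Mul2,r2:Add2,r3:37
  c9: stall  regs: r0:36,r1:Mul2,r2:Add2,r3:37
  c10: stall  regs: r0:36,r1:Mul2,r2:Add2,r3:37
  c11: stall  regs: r0:36,r1:Mul2,r2:Add2,r3:37
  c12: CDB Mul1=1332; issue MUL r1<-Mul1  regs: r0:36,r1:Mul1,r2:Add2,r3:37
  c13: CDB Mul2=37  regs: r0:36,r1:Mul1,r2:Add2,r3:37
  c14: -  regs: r0:36,r1:Mul1,r2:Add2,r3:37
  c15: -  regs: r0:36,r1:Mul1,r2:Add2,r3:37
  c16: CDB Add2=1369  regs: r0:36,r1:Mul1,r2:1369,r3:37
  c17: -  regs: r0:36,r1:Mul1,r2:1369,r3:37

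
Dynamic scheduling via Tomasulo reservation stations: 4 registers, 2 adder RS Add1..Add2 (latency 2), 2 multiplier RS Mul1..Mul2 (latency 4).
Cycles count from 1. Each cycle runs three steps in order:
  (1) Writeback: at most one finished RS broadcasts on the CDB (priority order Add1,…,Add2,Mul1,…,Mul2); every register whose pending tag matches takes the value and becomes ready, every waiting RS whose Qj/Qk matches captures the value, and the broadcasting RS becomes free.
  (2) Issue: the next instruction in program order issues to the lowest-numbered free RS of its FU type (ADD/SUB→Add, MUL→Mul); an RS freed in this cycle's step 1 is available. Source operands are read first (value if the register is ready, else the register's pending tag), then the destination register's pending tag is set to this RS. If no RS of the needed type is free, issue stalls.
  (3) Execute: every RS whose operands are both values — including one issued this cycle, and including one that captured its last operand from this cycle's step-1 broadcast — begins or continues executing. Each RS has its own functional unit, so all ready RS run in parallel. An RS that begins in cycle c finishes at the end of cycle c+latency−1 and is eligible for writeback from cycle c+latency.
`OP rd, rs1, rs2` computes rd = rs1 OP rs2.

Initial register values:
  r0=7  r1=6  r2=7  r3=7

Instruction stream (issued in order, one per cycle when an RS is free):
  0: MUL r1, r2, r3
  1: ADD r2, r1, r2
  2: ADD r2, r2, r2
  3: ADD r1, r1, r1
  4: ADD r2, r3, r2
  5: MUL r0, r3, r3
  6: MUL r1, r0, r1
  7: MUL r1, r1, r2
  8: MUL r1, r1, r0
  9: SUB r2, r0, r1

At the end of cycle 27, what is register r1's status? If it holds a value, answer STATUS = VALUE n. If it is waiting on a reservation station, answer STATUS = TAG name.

  c1: issue MUL r1<-Mul1  regs: r0:7,r1:Mul1,r2:7,r3:7
  c2: issue ADD r2<-Add1  regs: r0:7,r1:Mul1,r2:Add1,r3:7
  c3: issue ADD r2<-Add2  regs: r0:7,r1:Mul1,r2:Add2,r3:7
  c4: stall  regs: r0:7,r1:Mul1,r2:Add2,r3:7
  c5: CDB Mul1=49; stall  regs: r0:7,r1:49,r2:Add2,r3:7
  c6: stall  regs: r0:7,r1:49,r2:Add2,r3:7
  c7: CDB Add1=56; issue ADD r1<-Add1  regs: r0:7,r1:Add1,r2:Add2,r3:7
  c8: stall  regs: r0:7,r1:Add1,r2:Add2,r3:7
  c9: CDB Add1=98; issue ADD r2<-Add1  regs: r0:7,r1:98,r2:Add1,r3:7
  c10: CDB Add2=112; issue MUL r0<-Mul1  regs: r0:Mul1,r1:98,r2:Add1,r3:7
  c11: issue MUL r1<-Mul2  regs: r0:Mul1,r1:Mul2,r2:Add1,r3:7
  c12: CDB Add1=119; stall  regs: r0:Mul1,r1:Mul2,r2:119,r3:7
  c13: stall  regs: r0:Mul1,r1:Mul2,r2:119,r3:7
  c14: CDB Mul1=49; issue MUL r1<-Mul1  regs: r0:49,r1:Mul1,r2:119,r3:7
  c15: stall  regs: r0:49,r1:Mul1,r2:119,r3:7
  c16: stall  regs: r0:49,r1:Mul1,r2:119,r3:7
  c17: stall  regs: r0:49,r1:Mul1,r2:119,r3:7
  c18: CDB Mul2=4802; issue MUL r1<-Mul2  regs: r0:49,r1:Mul2,r2:119,r3:7
  c19: issue SUB r2<-Add1  regs: r0:49,r1:Mul2,r2:Add1,r3:7
  c20: -  regs: r0:49,r1:Mul2,r2:Add1,r3:7
  c21: -  regs: r0:49,r1:Mul2,r2:Add1,r3:7
  c22: CDB Mul1=571438  regs: r0:49,r1:Mul2,r2:Add1,r3:7
  c23: -  regs: r0:49,r1:Mul2,r2:Add1,r3:7
  c24: -  regs: r0:49,r1:Mul2,r2:Add1,r3:7
  c25: -  regs: r0:49,r1:Mul2,r2:Add1,r3:7
  c26: CDB Mul2=28000462  regs: r0:49,r1:28000462,r2:Add1,r3:7
  c27: -  regs: r0:49,r1:28000462,r2:Add1,r3:7

STATUS = VALUE 28000462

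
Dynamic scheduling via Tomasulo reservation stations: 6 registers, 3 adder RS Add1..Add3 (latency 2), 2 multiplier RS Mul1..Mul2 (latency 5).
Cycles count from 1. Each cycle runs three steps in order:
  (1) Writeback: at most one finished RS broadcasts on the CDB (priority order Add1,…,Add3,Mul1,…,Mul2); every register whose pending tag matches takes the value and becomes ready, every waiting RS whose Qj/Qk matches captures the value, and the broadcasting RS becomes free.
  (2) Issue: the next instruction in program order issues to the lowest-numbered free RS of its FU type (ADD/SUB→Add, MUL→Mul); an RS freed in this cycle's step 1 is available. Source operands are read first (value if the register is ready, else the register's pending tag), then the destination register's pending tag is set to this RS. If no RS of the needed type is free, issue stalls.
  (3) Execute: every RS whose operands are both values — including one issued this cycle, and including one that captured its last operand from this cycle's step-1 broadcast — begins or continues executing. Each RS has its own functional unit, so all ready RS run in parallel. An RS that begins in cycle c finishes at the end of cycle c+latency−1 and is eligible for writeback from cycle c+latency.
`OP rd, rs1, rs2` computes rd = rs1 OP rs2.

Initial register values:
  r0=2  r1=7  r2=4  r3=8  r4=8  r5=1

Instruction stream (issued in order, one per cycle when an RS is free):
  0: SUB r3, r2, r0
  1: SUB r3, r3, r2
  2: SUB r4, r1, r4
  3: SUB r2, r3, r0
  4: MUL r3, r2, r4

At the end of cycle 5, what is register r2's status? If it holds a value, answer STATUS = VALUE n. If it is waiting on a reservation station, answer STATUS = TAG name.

  c1: issue SUB r3<-Add1  regs: r0:2,r1:7,r2:4,r3:Add1,r4:8,r5:1
  c2: issue SUB r3<-Add2  regs: r0:2,r1:7,r2:4,r3:Add2,r4:8,r5:1
  c3: CDB Add1=2; issue SUB r4<-Add1  regs: r0:2,r1:7,r2:4,r3:Add2,r4:Add1,r5:1
  c4: issue SUB r2<-Add3  regs: r0:2,r1:7,r2:Add3,r3:Add2,r4:Add1,r5:1
  c5: CDB Add1=-1; issue MUL r3<-Mul1  regs: r0:2,r1:7,r2:Add3,r3:Mul1,r4:-1,r5:1

STATUS = TAG Add3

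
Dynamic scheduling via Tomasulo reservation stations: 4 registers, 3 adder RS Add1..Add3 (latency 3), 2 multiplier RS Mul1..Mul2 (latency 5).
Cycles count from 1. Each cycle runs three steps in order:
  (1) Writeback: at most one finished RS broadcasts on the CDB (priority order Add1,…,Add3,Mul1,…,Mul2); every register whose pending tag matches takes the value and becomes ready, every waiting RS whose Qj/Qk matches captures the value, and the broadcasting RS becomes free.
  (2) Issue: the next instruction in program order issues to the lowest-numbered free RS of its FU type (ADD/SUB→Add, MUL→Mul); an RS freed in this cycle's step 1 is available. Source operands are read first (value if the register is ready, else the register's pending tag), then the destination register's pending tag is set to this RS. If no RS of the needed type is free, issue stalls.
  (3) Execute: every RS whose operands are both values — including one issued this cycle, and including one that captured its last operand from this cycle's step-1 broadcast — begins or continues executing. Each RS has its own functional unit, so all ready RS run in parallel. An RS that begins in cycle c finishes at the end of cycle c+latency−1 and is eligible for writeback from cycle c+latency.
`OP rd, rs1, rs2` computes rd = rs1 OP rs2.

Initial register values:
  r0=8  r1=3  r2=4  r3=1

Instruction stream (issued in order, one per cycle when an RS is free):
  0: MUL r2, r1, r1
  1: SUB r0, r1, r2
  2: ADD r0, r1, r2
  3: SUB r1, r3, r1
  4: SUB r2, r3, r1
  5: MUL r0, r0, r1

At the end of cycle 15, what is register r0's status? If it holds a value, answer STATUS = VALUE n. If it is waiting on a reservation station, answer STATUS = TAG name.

  c1: issue MUL r2<-Mul1  regs: r0:8,r1:3,r2:Mul1,r3:1
  c2: issue SUB r0<-Add1  regs: r0:Add1,r1:3,r2:Mul1,r3:1
  c3: issue ADD r0<-Add2  regs: r0:Add2,r1:3,r2:Mul1,r3:1
  c4: issue SUB r1<-Add3  regs: r0:Add2,r1:Add3,r2:Mul1,r3:1
  c5: stall  regs: r0:Add2,r1:Add3,r2:Mul1,r3:1
  c6: CDB Mul1=9; stall  regs: r0:Add2,r1:Add3,r2:9,r3:1
  c7: CDB Add3=-2; issue SUB r2<-Add3  regs: r0:Add2,r1:-2,r2:Add3,r3:1
  c8: issue MUL r0<-Mul1  regs: r0:Mul1,r1:-2,r2:Add3,r3:1
  c9: CDB Add1=-6  regs: r0:Mul1,r1:-2,r2:Add3,r3:1
  c10: CDB Add2=12  regs: r0:Mul1,r1:-2,r2:Add3,r3:1
  c11: CDB Add3=3  regs: r0:Mul1,r1:-2,r2:3,r3:1
  c12: -  regs: r0:Mul1,r1:-2,r2:3,r3:1
  c13: -  regs: r0:Mul1,r1:-2,r2:3,r3:1
  c14: -  regs: r0:Mul1,r1:-2,r2:3,r3:1
  c15: CDB Mul1=-24  regs: r0:-24,r1:-2,r2:3,r3:1

STATUS = VALUE -24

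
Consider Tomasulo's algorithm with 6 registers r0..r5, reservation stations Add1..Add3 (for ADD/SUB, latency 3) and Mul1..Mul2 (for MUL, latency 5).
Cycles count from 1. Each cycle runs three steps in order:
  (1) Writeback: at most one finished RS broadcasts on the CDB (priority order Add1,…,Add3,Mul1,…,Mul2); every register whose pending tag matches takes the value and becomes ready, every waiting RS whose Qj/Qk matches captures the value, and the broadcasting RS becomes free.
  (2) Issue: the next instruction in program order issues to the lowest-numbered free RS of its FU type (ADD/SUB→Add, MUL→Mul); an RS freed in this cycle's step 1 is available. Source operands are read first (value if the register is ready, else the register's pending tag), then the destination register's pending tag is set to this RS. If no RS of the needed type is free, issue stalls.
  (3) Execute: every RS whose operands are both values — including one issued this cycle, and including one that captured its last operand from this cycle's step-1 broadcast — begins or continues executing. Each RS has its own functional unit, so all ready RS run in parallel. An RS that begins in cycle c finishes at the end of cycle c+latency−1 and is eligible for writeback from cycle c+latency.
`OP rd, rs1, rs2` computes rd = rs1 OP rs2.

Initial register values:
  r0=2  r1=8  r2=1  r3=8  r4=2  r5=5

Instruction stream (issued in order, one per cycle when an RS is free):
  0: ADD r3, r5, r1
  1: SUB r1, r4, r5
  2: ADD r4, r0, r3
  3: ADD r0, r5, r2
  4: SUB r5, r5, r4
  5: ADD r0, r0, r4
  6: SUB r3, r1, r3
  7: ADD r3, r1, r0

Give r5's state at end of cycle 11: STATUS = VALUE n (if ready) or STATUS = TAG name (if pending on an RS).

  c1: issue ADD r3<-Add1  regs: r0:2,r1:8,r2:1,r3:Add1,r4:2,r5:5
  c2: issue SUB r1<-Add2  regs: r0:2,r1:Add2,r2:1,r3:Add1,r4:2,r5:5
  c3: issue ADD r4<-Add3  regs: r0:2,r1:Add2,r2:1,r3:Add1,r4:Add3,r5:5
  c4: CDB Add1=13; issue ADD r0<-Add1  regs: r0:Add1,r1:Add2,r2:1,r3:13,r4:Add3,r5:5
  c5: CDB Add2=-3; issue SUB r5<-Add2  regs: r0:Add1,r1:-3,r2:1,r3:13,r4:Add3,r5:Add2
  c6: stall  regs: r0:Add1,r1:-3,r2:1,r3:13,r4:Add3,r5:Add2
  c7: CDB Add1=6; issue ADD r0<-Add1  regs: r0:Add1,r1:-3,r2:1,r3:13,r4:Add3,r5:Add2
  c8: CDB Add3=15; issue SUB r3<-Add3  regs: r0:Add1,r1:-3,r2:1,r3:Add3,r4:15,r5:Add2
  c9: stall  regs: r0:Add1,r1:-3,r2:1,r3:Add3,r4:15,r5:Add2
  c10: stall  regs: r0:Add1,r1:-3,r2:1,r3:Add3,r4:15,r5:Add2
  c11: CDB Add1=21; issue ADD r3<-Add1  regs: r0:21,r1:-3,r2:1,r3:Add1,r4:15,r5:Add2

STATUS = TAG Add2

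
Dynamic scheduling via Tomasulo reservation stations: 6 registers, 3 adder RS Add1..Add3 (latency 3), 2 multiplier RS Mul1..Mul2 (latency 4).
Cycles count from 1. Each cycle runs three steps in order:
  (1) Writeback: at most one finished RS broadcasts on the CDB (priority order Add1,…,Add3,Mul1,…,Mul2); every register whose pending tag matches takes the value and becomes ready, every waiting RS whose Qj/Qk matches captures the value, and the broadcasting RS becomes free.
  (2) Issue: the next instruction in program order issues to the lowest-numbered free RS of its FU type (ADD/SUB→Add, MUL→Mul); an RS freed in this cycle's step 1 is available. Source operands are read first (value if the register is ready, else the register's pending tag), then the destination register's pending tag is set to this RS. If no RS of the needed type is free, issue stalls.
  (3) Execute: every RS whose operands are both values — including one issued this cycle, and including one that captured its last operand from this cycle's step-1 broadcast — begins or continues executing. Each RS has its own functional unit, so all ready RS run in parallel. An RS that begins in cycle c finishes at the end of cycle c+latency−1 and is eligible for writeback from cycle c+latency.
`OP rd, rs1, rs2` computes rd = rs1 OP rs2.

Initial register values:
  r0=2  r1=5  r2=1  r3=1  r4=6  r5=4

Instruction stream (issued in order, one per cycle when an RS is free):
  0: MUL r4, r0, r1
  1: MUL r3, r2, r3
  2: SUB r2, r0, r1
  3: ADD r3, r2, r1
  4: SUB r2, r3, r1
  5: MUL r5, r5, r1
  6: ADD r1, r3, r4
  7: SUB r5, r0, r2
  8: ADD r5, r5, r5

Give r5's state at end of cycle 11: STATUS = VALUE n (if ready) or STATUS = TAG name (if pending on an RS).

STATUS = TAG Add2

cycle 1: issue MUL r4<-Mul1 // r0:2,r1:5,r2:1,r3:1,r4:Mul1,r5:4
cycle 2: issue MUL r3<-Mul2 // r0:2,r1:5,r2:1,r3:Mul2,r4:Mul1,r5:4
cycle 3: issue SUB r2<-Add1 // r0:2,r1:5,r2:Add1,r3:Mul2,r4:Mul1,r5:4
cycle 4: issue ADD r3<-Add2 // r0:2,r1:5,r2:Add1,r3:Add2,r4:Mul1,r5:4
cycle 5: CDB Mul1=10; issue SUB r2<-Add3 // r0:2,r1:5,r2:Add3,r3:Add2,r4:10,r5:4
cycle 6: CDB Add1=-3; issue MUL r5<-Mul1 // r0:2,r1:5,r2:Add3,r3:Add2,r4:10,r5:Mul1
cycle 7: CDB Mul2=1; issue ADD r1<-Add1 // r0:2,r1:Add1,r2:Add3,r3:Add2,r4:10,r5:Mul1
cycle 8: stall // r0:2,r1:Add1,r2:Add3,r3:Add2,r4:10,r5:Mul1
cycle 9: CDB Add2=2; issue SUB r5<-Add2 // r0:2,r1:Add1,r2:Add3,r3:2,r4:10,r5:Add2
cycle 10: CDB Mul1=20; stall // r0:2,r1:Add1,r2:Add3,r3:2,r4:10,r5:Add2
cycle 11: stall // r0:2,r1:Add1,r2:Add3,r3:2,r4:10,r5:Add2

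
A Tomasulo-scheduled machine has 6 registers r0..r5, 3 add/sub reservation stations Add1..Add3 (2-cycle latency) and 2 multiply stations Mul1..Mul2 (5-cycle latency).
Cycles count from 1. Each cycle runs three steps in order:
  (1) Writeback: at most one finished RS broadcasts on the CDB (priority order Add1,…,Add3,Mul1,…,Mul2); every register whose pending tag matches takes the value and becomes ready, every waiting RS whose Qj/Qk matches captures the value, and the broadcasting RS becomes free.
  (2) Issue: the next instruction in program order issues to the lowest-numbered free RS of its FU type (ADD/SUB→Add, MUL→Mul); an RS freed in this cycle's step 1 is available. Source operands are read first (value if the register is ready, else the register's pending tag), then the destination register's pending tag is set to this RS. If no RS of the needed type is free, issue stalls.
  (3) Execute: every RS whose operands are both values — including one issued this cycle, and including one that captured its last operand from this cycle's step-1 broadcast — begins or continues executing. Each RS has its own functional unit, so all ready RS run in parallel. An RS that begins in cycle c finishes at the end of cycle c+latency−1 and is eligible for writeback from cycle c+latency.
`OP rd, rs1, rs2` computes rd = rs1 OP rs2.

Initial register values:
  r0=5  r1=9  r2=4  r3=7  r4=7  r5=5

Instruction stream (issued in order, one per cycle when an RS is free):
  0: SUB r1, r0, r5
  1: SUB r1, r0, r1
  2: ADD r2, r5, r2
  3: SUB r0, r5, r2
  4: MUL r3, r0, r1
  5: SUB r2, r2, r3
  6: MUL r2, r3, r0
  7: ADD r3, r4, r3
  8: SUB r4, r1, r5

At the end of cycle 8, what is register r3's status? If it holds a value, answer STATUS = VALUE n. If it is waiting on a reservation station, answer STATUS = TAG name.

STATUS = TAG Add2

c1: issue SUB r1<-Add1 | r0:5,r1:Add1,r2:4,r3:7,r4:7,r5:5
c2: issue SUB r1<-Add2 | r0:5,r1:Add2,r2:4,r3:7,r4:7,r5:5
c3: CDB Add1=0; issue ADD r2<-Add1 | r0:5,r1:Add2,r2:Add1,r3:7,r4:7,r5:5
c4: issue SUB r0<-Add3 | r0:Add3,r1:Add2,r2:Add1,r3:7,r4:7,r5:5
c5: CDB Add1=9; issue MUL r3<-Mul1 | r0:Add3,r1:Add2,r2:9,r3:Mul1,r4:7,r5:5
c6: CDB Add2=5; issue SUB r2<-Add1 | r0:Add3,r1:5,r2:Add1,r3:Mul1,r4:7,r5:5
c7: CDB Add3=-4; issue MUL r2<-Mul2 | r0:-4,r1:5,r2:Mul2,r3:Mul1,r4:7,r5:5
c8: issue ADD r3<-Add2 | r0:-4,r1:5,r2:Mul2,r3:Add2,r4:7,r5:5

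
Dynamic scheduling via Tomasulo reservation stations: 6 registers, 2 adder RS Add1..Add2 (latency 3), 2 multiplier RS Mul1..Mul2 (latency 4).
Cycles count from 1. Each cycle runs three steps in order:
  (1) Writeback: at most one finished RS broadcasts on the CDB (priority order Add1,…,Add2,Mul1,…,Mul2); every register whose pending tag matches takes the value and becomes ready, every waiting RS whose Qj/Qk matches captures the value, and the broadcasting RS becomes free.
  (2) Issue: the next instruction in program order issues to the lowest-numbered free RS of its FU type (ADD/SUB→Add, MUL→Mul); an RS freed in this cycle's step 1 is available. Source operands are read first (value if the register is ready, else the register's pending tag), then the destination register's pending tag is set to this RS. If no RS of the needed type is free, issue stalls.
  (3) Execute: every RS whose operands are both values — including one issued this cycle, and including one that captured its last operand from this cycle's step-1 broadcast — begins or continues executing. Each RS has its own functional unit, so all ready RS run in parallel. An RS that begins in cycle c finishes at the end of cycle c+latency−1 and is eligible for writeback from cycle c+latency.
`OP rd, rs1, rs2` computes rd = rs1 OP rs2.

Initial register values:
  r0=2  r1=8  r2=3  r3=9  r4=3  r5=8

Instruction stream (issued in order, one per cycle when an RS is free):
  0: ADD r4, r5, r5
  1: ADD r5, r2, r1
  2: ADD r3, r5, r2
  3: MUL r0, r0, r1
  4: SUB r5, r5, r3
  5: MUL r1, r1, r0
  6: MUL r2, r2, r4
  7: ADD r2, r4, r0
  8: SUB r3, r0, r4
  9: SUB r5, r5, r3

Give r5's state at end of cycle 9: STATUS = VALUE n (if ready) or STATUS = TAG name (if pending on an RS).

STATUS = TAG Add2

  c1: issue ADD r4<-Add1  regs: r0:2,r1:8,r2:3,r3:9,r4:Add1,r5:8
  c2: issue ADD r5<-Add2  regs: r0:2,r1:8,r2:3,r3:9,r4:Add1,r5:Add2
  c3: stall  regs: r0:2,r1:8,r2:3,r3:9,r4:Add1,r5:Add2
  c4: CDB Add1=16; issue ADD r3<-Add1  regs: r0:2,r1:8,r2:3,r3:Add1,r4:16,r5:Add2
  c5: CDB Add2=11; issue MUL r0<-Mul1  regs: r0:Mul1,r1:8,r2:3,r3:Add1,r4:16,r5:11
  c6: issue SUB r5<-Add2  regs: r0:Mul1,r1:8,r2:3,r3:Add1,r4:16,r5:Add2
  c7: issue MUL r1<-Mul2  regs: r0:Mul1,r1:Mul2,r2:3,r3:Add1,r4:16,r5:Add2
  c8: CDB Add1=14; stall  regs: r0:Mul1,r1:Mul2,r2:3,r3:14,r4:16,r5:Add2
  c9: CDB Mul1=16; issue MUL r2<-Mul1  regs: r0:16,r1:Mul2,r2:Mul1,r3:14,r4:16,r5:Add2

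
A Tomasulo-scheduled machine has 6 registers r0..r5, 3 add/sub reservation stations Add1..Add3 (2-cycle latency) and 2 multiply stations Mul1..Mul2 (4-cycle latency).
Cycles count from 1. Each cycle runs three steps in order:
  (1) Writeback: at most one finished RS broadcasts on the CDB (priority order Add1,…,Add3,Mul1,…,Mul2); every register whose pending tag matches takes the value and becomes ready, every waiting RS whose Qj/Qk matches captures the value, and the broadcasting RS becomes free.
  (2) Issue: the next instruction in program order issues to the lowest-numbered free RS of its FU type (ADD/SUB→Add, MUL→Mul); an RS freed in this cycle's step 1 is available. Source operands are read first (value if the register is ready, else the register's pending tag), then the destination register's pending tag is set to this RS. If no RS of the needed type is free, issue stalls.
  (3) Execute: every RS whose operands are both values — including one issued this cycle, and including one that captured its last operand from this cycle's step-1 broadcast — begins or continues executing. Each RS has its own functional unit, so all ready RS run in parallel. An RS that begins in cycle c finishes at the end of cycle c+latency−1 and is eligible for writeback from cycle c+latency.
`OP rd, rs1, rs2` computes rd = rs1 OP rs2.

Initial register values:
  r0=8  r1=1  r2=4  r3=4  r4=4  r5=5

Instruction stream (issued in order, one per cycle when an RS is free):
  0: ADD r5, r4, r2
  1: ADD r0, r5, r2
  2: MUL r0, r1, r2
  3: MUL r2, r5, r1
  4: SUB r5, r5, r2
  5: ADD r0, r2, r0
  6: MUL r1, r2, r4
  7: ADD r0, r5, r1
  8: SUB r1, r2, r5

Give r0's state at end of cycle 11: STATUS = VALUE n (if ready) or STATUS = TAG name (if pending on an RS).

STATUS = TAG Add3

c1: issue ADD r5<-Add1 | r0:8,r1:1,r2:4,r3:4,r4:4,r5:Add1
c2: issue ADD r0<-Add2 | r0:Add2,r1:1,r2:4,r3:4,r4:4,r5:Add1
c3: CDB Add1=8; issue MUL r0<-Mul1 | r0:Mul1,r1:1,r2:4,r3:4,r4:4,r5:8
c4: issue MUL r2<-Mul2 | r0:Mul1,r1:1,r2:Mul2,r3:4,r4:4,r5:8
c5: CDB Add2=12; issue SUB r5<-Add1 | r0:Mul1,r1:1,r2:Mul2,r3:4,r4:4,r5:Add1
c6: issue ADD r0<-Add2 | r0:Add2,r1:1,r2:Mul2,r3:4,r4:4,r5:Add1
c7: CDB Mul1=4; issue MUL r1<-Mul1 | r0:Add2,r1:Mul1,r2:Mul2,r3:4,r4:4,r5:Add1
c8: CDB Mul2=8; issue ADD r0<-Add3 | r0:Add3,r1:Mul1,r2:8,r3:4,r4:4,r5:Add1
c9: stall | r0:Add3,r1:Mul1,r2:8,r3:4,r4:4,r5:Add1
c10: CDB Add1=0; issue SUB r1<-Add1 | r0:Add3,r1:Add1,r2:8,r3:4,r4:4,r5:0
c11: CDB Add2=12 | r0:Add3,r1:Add1,r2:8,r3:4,r4:4,r5:0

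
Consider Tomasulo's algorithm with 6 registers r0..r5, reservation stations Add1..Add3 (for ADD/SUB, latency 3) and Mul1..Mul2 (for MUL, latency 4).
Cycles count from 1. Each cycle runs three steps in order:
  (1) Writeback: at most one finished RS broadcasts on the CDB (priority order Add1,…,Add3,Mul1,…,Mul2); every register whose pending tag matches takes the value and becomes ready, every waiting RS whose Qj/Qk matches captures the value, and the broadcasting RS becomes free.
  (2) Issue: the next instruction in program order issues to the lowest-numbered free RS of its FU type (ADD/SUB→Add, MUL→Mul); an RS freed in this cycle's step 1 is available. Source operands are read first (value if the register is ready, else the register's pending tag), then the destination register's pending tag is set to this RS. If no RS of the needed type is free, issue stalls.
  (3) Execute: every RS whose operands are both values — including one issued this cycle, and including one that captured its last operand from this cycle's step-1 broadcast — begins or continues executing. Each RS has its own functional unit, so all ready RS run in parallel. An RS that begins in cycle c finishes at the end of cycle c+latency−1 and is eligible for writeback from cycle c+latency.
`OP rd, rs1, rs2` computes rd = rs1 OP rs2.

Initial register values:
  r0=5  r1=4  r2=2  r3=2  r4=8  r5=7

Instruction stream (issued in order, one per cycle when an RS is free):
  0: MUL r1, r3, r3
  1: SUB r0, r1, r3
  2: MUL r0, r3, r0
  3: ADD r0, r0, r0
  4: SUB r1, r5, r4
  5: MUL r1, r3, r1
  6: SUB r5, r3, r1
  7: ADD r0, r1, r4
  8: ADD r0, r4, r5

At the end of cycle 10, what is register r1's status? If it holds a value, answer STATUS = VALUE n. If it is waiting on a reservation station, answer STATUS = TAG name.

  c1: issue MUL r1<-Mul1  regs: r0:5,r1:Mul1,r2:2,r3:2,r4:8,r5:7
  c2: issue SUB r0<-Add1  regs: r0:Add1,r1:Mul1,r2:2,r3:2,r4:8,r5:7
  c3: issue MUL r0<-Mul2  regs: r0:Mul2,r1:Mul1,r2:2,r3:2,r4:8,r5:7
  c4: issue ADD r0<-Add2  regs: r0:Add2,r1:Mul1,r2:2,r3:2,r4:8,r5:7
  c5: CDB Mul1=4; issue SUB r1<-Add3  regs: r0:Add2,r1:Add3,r2:2,r3:2,r4:8,r5:7
  c6: issue MUL r1<-Mul1  regs: r0:Add2,r1:Mul1,r2:2,r3:2,r4:8,r5:7
  c7: stall  regs: r0:Add2,r1:Mul1,r2:2,r3:2,r4:8,r5:7
  c8: CDB Add1=2; issue SUB r5<-Add1  regs: r0:Add2,r1:Mul1,r2:2,r3:2,r4:8,r5:Add1
  c9: CDB Add3=-1; issue ADD r0<-Add3  regs: r0:Add3,r1:Mul1,r2:2,r3:2,r4:8,r5:Add1
  c10: stall  regs: r0:Add3,r1:Mul1,r2:2,r3:2,r4:8,r5:Add1

STATUS = TAG Mul1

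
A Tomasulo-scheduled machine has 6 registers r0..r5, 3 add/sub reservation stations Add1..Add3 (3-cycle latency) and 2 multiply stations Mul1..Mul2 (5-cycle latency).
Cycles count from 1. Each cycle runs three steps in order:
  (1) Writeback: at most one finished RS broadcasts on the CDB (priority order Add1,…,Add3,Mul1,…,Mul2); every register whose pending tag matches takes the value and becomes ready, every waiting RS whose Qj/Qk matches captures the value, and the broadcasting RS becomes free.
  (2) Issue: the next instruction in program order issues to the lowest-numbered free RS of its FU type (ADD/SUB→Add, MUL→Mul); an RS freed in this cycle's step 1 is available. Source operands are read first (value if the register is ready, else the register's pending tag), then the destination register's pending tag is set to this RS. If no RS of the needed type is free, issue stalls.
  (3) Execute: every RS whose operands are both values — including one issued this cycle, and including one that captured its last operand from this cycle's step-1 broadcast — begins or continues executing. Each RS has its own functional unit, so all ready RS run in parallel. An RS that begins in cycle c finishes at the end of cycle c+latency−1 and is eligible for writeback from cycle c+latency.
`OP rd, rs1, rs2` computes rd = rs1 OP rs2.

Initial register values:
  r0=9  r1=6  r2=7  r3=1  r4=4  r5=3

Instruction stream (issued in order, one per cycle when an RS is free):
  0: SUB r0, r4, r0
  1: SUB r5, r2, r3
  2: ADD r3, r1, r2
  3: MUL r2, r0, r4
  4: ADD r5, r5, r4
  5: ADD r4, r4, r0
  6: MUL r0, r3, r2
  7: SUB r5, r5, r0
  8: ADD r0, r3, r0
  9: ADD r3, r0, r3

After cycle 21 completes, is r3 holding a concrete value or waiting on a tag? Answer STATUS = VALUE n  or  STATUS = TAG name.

c1: issue SUB r0<-Add1 | r0:Add1,r1:6,r2:7,r3:1,r4:4,r5:3
c2: issue SUB r5<-Add2 | r0:Add1,r1:6,r2:7,r3:1,r4:4,r5:Add2
c3: issue ADD r3<-Add3 | r0:Add1,r1:6,r2:7,r3:Add3,r4:4,r5:Add2
c4: CDB Add1=-5; issue MUL r2<-Mul1 | r0:-5,r1:6,r2:Mul1,r3:Add3,r4:4,r5:Add2
c5: CDB Add2=6; issue ADD r5<-Add1 | r0:-5,r1:6,r2:Mul1,r3:Add3,r4:4,r5:Add1
c6: CDB Add3=13; issue ADD r4<-Add2 | r0:-5,r1:6,r2:Mul1,r3:13,r4:Add2,r5:Add1
c7: issue MUL r0<-Mul2 | r0:Mul2,r1:6,r2:Mul1,r3:13,r4:Add2,r5:Add1
c8: CDB Add1=10; issue SUB r5<-Add1 | r0:Mul2,r1:6,r2:Mul1,r3:13,r4:Add2,r5:Add1
c9: CDB Add2=-1; issue ADD r0<-Add2 | r0:Add2,r1:6,r2:Mul1,r3:13,r4:-1,r5:Add1
c10: CDB Mul1=-20; issue ADD r3<-Add3 | r0:Add2,r1:6,r2:-20,r3:Add3,r4:-1,r5:Add1
c11: - | r0:Add2,r1:6,r2:-20,r3:Add3,r4:-1,r5:Add1
c12: - | r0:Add2,r1:6,r2:-20,r3:Add3,r4:-1,r5:Add1
c13: - | r0:Add2,r1:6,r2:-20,r3:Add3,r4:-1,r5:Add1
c14: - | r0:Add2,r1:6,r2:-20,r3:Add3,r4:-1,r5:Add1
c15: CDB Mul2=-260 | r0:Add2,r1:6,r2:-20,r3:Add3,r4:-1,r5:Add1
c16: - | r0:Add2,r1:6,r2:-20,r3:Add3,r4:-1,r5:Add1
c17: - | r0:Add2,r1:6,r2:-20,r3:Add3,r4:-1,r5:Add1
c18: CDB Add1=270 | r0:Add2,r1:6,r2:-20,r3:Add3,r4:-1,r5:270
c19: CDB Add2=-247 | r0:-247,r1:6,r2:-20,r3:Add3,r4:-1,r5:270
c20: - | r0:-247,r1:6,r2:-20,r3:Add3,r4:-1,r5:270
c21: - | r0:-247,r1:6,r2:-20,r3:Add3,r4:-1,r5:270

STATUS = TAG Add3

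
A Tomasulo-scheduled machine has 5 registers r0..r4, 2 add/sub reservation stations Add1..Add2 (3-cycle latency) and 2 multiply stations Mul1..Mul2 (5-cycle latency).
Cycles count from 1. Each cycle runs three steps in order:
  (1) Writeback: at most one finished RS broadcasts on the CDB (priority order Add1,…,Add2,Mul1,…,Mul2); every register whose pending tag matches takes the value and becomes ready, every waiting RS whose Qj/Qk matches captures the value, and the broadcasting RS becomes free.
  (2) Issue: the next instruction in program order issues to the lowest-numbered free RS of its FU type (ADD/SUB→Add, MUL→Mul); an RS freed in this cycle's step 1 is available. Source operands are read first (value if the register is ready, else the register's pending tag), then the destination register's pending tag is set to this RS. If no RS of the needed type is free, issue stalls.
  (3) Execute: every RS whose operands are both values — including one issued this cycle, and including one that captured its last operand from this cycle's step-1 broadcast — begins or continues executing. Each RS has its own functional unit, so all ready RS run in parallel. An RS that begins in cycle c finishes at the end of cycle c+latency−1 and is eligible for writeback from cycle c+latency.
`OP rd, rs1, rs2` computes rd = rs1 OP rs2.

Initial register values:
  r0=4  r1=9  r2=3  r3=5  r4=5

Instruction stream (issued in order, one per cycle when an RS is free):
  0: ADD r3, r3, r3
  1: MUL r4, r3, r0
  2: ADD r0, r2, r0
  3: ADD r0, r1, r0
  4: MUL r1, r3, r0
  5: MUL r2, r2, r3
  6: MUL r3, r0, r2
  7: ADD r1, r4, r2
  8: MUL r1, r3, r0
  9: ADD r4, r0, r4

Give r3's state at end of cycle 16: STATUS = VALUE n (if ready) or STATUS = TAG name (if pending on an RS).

STATUS = TAG Mul2

  c1: issue ADD r3<-Add1  regs: r0:4,r1:9,r2:3,r3:Add1,r4:5
  c2: issue MUL r4<-Mul1  regs: r0:4,r1:9,r2:3,r3:Add1,r4:Mul1
  c3: issue ADD r0<-Add2  regs: r0:Add2,r1:9,r2:3,r3:Add1,r4:Mul1
  c4: CDB Add1=10; issue ADD r0<-Add1  regs: r0:Add1,r1:9,r2:3,r3:10,r4:Mul1
  c5: issue MUL r1<-Mul2  regs: r0:Add1,r1:Mul2,r2:3,r3:10,r4:Mul1
  c6: CDB Add2=7; stall  regs: r0:Add1,r1:Mul2,r2:3,r3:10,r4:Mul1
  c7: stall  regs: r0:Add1,r1:Mul2,r2:3,r3:10,r4:Mul1
  c8: stall  regs: r0:Add1,r1:Mul2,r2:3,r3:10,r4:Mul1
  c9: CDB Add1=16; stall  regs: r0:16,r1:Mul2,r2:3,r3:10,r4:Mul1
  c10: CDB Mul1=40; issue MUL r2<-Mul1  regs: r0:16,r1:Mul2,r2:Mul1,r3:10,r4:40
  c11: stall  regs: r0:16,r1:Mul2,r2:Mul1,r3:10,r4:40
  c12: stall  regs: r0:16,r1:Mul2,r2:Mul1,r3:10,r4:40
  c13: stall  regs: r0:16,r1:Mul2,r2:Mul1,r3:10,r4:40
  c14: CDB Mul2=160; issue MUL r3<-Mul2  regs: r0:16,r1:160,r2:Mul1,r3:Mul2,r4:40
  c15: CDB Mul1=30; issue ADD r1<-Add1  regs: r0:16,r1:Add1,r2:30,r3:Mul2,r4:40
  c16: issue MUL r1<-Mul1  regs: r0:16,r1:Mul1,r2:30,r3:Mul2,r4:40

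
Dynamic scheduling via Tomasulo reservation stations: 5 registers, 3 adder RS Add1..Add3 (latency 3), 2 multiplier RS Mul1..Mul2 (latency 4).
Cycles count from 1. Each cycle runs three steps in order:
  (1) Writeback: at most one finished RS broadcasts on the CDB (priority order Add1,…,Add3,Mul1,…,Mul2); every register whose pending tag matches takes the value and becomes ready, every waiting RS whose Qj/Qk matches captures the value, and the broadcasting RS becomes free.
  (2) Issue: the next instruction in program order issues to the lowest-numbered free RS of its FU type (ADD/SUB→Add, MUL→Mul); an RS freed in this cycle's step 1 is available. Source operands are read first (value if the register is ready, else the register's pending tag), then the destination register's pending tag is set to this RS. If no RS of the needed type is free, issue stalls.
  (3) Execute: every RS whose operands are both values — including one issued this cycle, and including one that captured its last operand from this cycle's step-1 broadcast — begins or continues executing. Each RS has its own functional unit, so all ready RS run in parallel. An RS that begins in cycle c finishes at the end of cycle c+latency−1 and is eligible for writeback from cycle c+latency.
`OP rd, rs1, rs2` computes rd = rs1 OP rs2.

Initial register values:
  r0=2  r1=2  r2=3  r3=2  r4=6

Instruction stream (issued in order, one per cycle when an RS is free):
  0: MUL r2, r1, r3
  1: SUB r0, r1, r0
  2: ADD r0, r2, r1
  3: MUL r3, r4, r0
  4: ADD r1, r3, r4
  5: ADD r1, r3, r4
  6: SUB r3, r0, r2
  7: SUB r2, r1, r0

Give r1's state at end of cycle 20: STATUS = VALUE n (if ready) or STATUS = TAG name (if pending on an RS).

  c1: issue MUL r2<-Mul1  regs: r0:2,r1:2,r2:Mul1,r3:2,r4:6
  c2: issue SUB r0<-Add1  regs: r0:Add1,r1:2,r2:Mul1,r3:2,r4:6
  c3: issue ADD r0<-Add2  regs: r0:Add2,r1:2,r2:Mul1,r3:2,r4:6
  c4: issue MUL r3<-Mul2  regs: r0:Add2,r1:2,r2:Mul1,r3:Mul2,r4:6
  c5: CDB Add1=0; issue ADD r1<-Add1  regs: r0:Add2,r1:Add1,r2:Mul1,r3:Mul2,r4:6
  c6: CDB Mul1=4; issue ADD r1<-Add3  regs: r0:Add2,r1:Add3,r2:4,r3:Mul2,r4:6
  c7: stall  regs: r0:Add2,r1:Add3,r2:4,r3:Mul2,r4:6
  c8: stall  regs: r0:Add2,r1:Add3,r2:4,r3:Mul2,r4:6
  c9: CDB Add2=6; issue SUB r3<-Add2  regs: r0:6,r1:Add3,r2:4,r3:Add2,r4:6
  c10: stall  regs: r0:6,r1:Add3,r2:4,r3:Add2,r4:6
  c11: stall  regs: r0:6,r1:Add3,r2:4,r3:Add2,r4:6
  c12: CDB Add2=2; issue SUB r2<-Add2  regs: r0:6,r1:Add3,r2:Add2,r3:2,r4:6
  c13: CDB Mul2=36  regs: r0:6,r1:Add3,r2:Add2,r3:2,r4:6
  c14: -  regs: r0:6,r1:Add3,r2:Add2,r3:2,r4:6
  c15: -  regs: r0:6,r1:Add3,r2:Add2,r3:2,r4:6
  c16: CDB Add1=42  regs: r0:6,r1:Add3,r2:Add2,r3:2,r4:6
  c17: CDB Add3=42  regs: r0:6,r1:42,r2:Add2,r3:2,r4:6
  c18: -  regs: r0:6,r1:42,r2:Add2,r3:2,r4:6
  c19: -  regs: r0:6,r1:42,r2:Add2,r3:2,r4:6
  c20: CDB Add2=36  regs: r0:6,r1:42,r2:36,r3:2,r4:6

STATUS = VALUE 42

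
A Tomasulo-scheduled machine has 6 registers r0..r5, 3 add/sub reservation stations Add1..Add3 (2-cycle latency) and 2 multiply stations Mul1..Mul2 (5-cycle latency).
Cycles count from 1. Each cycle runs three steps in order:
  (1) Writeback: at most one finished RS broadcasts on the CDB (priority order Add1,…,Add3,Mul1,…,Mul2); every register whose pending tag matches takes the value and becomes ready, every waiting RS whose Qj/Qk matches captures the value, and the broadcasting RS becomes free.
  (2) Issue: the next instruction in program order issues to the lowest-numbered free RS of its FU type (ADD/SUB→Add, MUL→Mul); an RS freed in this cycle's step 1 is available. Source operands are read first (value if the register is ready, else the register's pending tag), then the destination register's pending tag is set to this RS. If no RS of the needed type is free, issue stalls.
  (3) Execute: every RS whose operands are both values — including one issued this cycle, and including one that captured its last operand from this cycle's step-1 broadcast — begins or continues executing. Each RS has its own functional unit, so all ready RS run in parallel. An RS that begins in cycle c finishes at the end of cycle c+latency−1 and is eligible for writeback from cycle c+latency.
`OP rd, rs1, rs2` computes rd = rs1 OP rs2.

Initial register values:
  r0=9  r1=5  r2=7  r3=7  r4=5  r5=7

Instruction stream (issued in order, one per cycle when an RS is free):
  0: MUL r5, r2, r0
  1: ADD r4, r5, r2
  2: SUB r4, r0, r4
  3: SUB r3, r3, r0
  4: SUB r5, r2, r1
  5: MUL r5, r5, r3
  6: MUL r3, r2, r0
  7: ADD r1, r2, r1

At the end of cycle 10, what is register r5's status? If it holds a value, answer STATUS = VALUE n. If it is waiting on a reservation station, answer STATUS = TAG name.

STATUS = TAG Mul1

c1: issue MUL r5<-Mul1 | r0:9,r1:5,r2:7,r3:7,r4:5,r5:Mul1
c2: issue ADD r4<-Add1 | r0:9,r1:5,r2:7,r3:7,r4:Add1,r5:Mul1
c3: issue SUB r4<-Add2 | r0:9,r1:5,r2:7,r3:7,r4:Add2,r5:Mul1
c4: issue SUB r3<-Add3 | r0:9,r1:5,r2:7,r3:Add3,r4:Add2,r5:Mul1
c5: stall | r0:9,r1:5,r2:7,r3:Add3,r4:Add2,r5:Mul1
c6: CDB Add3=-2; issue SUB r5<-Add3 | r0:9,r1:5,r2:7,r3:-2,r4:Add2,r5:Add3
c7: CDB Mul1=63; issue MUL r5<-Mul1 | r0:9,r1:5,r2:7,r3:-2,r4:Add2,r5:Mul1
c8: CDB Add3=2; issue MUL r3<-Mul2 | r0:9,r1:5,r2:7,r3:Mul2,r4:Add2,r5:Mul1
c9: CDB Add1=70; issue ADD r1<-Add1 | r0:9,r1:Add1,r2:7,r3:Mul2,r4:Add2,r5:Mul1
c10: - | r0:9,r1:Add1,r2:7,r3:Mul2,r4:Add2,r5:Mul1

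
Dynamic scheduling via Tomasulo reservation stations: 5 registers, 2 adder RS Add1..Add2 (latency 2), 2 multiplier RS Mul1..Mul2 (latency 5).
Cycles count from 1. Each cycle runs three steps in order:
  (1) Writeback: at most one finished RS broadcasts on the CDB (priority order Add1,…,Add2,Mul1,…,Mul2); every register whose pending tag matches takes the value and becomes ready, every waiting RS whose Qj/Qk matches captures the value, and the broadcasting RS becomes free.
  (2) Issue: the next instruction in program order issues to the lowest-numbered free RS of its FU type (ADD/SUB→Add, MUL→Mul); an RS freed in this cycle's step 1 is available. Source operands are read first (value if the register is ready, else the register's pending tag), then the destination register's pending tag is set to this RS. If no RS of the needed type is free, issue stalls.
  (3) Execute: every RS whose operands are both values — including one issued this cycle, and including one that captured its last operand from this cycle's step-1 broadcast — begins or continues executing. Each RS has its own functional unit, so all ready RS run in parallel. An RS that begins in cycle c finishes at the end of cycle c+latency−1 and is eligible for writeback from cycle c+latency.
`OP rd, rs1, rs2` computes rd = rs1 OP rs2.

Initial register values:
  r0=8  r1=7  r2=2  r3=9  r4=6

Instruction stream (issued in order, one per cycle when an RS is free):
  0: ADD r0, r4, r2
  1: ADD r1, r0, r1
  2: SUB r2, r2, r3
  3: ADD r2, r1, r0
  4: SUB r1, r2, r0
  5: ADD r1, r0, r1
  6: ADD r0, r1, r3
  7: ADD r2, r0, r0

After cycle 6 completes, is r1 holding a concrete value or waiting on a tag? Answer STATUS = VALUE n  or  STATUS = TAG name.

STATUS = TAG Add2

cycle 1: issue ADD r0<-Add1 // r0:Add1,r1:7,r2:2,r3:9,r4:6
cycle 2: issue ADD r1<-Add2 // r0:Add1,r1:Add2,r2:2,r3:9,r4:6
cycle 3: CDB Add1=8; issue SUB r2<-Add1 // r0:8,r1:Add2,r2:Add1,r3:9,r4:6
cycle 4: stall // r0:8,r1:Add2,r2:Add1,r3:9,r4:6
cycle 5: CDB Add1=-7; issue ADD r2<-Add1 // r0:8,r1:Add2,r2:Add1,r3:9,r4:6
cycle 6: CDB Add2=15; issue SUB r1<-Add2 // r0:8,r1:Add2,r2:Add1,r3:9,r4:6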